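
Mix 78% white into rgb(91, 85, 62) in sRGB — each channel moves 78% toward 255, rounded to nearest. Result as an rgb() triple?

A 78% tint moves each channel 78% toward 255:
  R: 91 + 0.78×(255−91) = 91 + 127.92 = 218.92 → 219
  G: 85 + 0.78×(255−85) = 85 + 132.6 = 217.6 → 218
  B: 62 + 0.78×(255−62) = 62 + 150.54 = 212.54 → 213

rgb(219, 218, 213)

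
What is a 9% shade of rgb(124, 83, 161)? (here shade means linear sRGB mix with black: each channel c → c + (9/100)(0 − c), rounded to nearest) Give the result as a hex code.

A 9% shade moves each channel 9% toward 0:
  R: 124 + 0.09×(0−124) = 124 − 11.16 = 112.84 → 113
  G: 83 + 0.09×(0−83) = 83 − 7.47 = 75.53 → 76
  B: 161 + 0.09×(0−161) = 161 − 14.49 = 146.51 → 147
rgb(113, 76, 147) = #714c93.

#714c93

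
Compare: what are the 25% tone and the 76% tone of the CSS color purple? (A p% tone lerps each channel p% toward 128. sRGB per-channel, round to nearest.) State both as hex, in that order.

#802080, #806180

CSS purple is rgb(128, 0, 128).
25% tone:
  R: 128 + 0 = 128 → 128
  G: 0 + 0.25×(128−0) = 0 + 32 = 32 → 32
  B: 128 + 0.25×(128−128) = 128 + 0 = 128 → 128
  → #802080
76% tone:
  R: 128 + 0.76×(128−128) = 128 + 0 = 128 → 128
  G: 0 + 0.76×(128−0) = 0 + 97.28 = 97.28 → 97
  B: 128 + 0.76×(128−128) = 128 + 0 = 128 → 128
  → #806180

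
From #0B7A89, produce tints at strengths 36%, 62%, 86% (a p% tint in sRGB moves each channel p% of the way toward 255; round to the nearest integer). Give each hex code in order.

#63AAB3, #A2CCD2, #DDECEE

#0B7A89 is rgb(11, 122, 137).
36%: (11 + 87.84 = 98.84→99, 122 + 47.88 = 169.88→170, 137 + 42.48 = 179.48→179) → #63AAB3
62%: (11 + 151.28 = 162.28→162, 122 + 82.46 = 204.46→204, 137 + 73.16 = 210.16→210) → #A2CCD2
86%: (11 + 209.84 = 220.84→221, 122 + 114.38 = 236.38→236, 137 + 101.48 = 238.48→238) → #DDECEE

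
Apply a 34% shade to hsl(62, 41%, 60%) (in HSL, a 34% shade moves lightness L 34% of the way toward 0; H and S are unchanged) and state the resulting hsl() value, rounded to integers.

L moves 34% from 60 toward 0: 60 − 20.4 = 39.6 → 40.
H and S are unchanged.

hsl(62, 41%, 40%)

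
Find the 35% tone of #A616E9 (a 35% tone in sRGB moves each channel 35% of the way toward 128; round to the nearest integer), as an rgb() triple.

rgb(153, 59, 196)

#A616E9 is rgb(166, 22, 233).
A 35% tone moves each channel 35% toward 128:
  R: 166 + 0.35×(128−166) = 166 − 13.3 = 152.7 → 153
  G: 22 + 0.35×(128−22) = 22 + 37.1 = 59.1 → 59
  B: 233 − 36.75 = 196.25 → 196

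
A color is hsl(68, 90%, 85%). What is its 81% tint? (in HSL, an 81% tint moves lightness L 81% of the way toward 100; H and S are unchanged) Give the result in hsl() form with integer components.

L moves 81% from 85 toward 100: 85 + 12.15 = 97.15 → 97.
H and S are unchanged.

hsl(68, 90%, 97%)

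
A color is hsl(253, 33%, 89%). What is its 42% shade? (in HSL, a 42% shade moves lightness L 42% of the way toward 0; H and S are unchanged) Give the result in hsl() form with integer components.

hsl(253, 33%, 52%)

L moves 42% from 89 toward 0: 89 − 37.38 = 51.62 → 52.
H and S are unchanged.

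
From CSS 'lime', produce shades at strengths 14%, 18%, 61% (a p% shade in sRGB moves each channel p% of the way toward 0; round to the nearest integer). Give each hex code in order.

#00DB00, #00D100, #006300

CSS lime is rgb(0, 255, 0).
14%: (0→0, 255 − 35.7 = 219.3→219, 0→0) → #00DB00
18%: (0→0, 255 − 45.9 = 209.1→209, 0→0) → #00D100
61%: (0→0, 255 − 155.55 = 99.45→99, 0→0) → #006300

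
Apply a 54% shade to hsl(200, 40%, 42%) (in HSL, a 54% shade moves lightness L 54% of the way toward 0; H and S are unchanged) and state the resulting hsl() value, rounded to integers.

L moves 54% from 42 toward 0: 42 − 22.68 = 19.32 → 19.
H and S are unchanged.

hsl(200, 40%, 19%)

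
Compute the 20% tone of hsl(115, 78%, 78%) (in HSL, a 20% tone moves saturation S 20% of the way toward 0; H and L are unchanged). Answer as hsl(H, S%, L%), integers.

hsl(115, 62%, 78%)

S moves 20% from 78 toward 0: 78 − 15.6 = 62.4 → 62.
H and L are unchanged.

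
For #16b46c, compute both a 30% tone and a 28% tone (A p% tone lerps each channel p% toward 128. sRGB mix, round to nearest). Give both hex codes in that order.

#36a472, #34a572

#16b46c is rgb(22, 180, 108).
30% tone:
  R: 22 + 0.3×(128−22) = 22 + 31.8 = 53.8 → 54
  G: 180 − 15.6 = 164.4 → 164
  B: 108 + 0.3×(128−108) = 108 + 6 = 114 → 114
  → #36a472
28% tone:
  R: 22 + 0.28×(128−22) = 22 + 29.68 = 51.68 → 52
  G: 180 + 0.28×(128−180) = 180 − 14.56 = 165.44 → 165
  B: 108 + 0.28×(128−108) = 108 + 5.6 = 113.6 → 114
  → #34a572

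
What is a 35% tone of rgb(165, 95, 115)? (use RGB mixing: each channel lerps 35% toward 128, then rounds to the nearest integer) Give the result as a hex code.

Per channel, c → c + 0.35(128 − c):
  R: 165 + 0.35×(128−165) = 165 − 12.95 = 152.05 → 152
  G: 95 + 0.35×(128−95) = 95 + 11.55 = 106.55 → 107
  B: 115 + 0.35×(128−115) = 115 + 4.55 = 119.55 → 120
rgb(152, 107, 120) = #986B78.

#986B78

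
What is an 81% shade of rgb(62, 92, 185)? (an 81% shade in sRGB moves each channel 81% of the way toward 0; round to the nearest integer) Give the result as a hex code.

#0C1123

An 81% shade moves each channel 81% toward 0:
  R: 62 + 0.81×(0−62) = 62 − 50.22 = 11.78 → 12
  G: 92 − 74.52 = 17.48 → 17
  B: 185 + 0.81×(0−185) = 185 − 149.85 = 35.15 → 35
rgb(12, 17, 35) = #0C1123.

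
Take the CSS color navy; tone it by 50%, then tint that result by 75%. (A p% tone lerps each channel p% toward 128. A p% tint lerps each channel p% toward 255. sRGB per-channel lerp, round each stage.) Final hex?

#cfcfdf

CSS navy is rgb(0, 0, 128).
A 50% tone moves each channel 50% toward 128:
  R: 0 + 0.5×(128−0) = 0 + 64 = 64 → 64
  G: 0 + 0.5×(128−0) = 0 + 64 = 64 → 64
  B: 128 + 0.5×(128−128) = 128 + 0 = 128 → 128
After the tone: rgb(64, 64, 128) = #404080.
Lerp each channel 75% toward 255:
  R: 64 + 0.75×(255−64) = 64 + 143.25 = 207.25 → 207
  G: 64 + 143.25 = 207.25 → 207
  B: 128 + 0.75×(255−128) = 128 + 95.25 = 223.25 → 223
rgb(207, 207, 223) = #cfcfdf.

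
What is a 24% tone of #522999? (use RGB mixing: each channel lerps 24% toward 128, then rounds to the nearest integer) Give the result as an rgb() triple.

rgb(93, 62, 147)

#522999 is rgb(82, 41, 153).
A 24% tone moves each channel 24% toward 128:
  R: 82 + 0.24×(128−82) = 82 + 11.04 = 93.04 → 93
  G: 41 + 20.88 = 61.88 → 62
  B: 153 − 6 = 147 → 147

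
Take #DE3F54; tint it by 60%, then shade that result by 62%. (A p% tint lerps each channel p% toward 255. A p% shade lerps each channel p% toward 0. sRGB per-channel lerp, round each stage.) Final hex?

#DE3F54 is rgb(222, 63, 84).
A 60% tint moves each channel 60% toward 255:
  R: 222 + 19.8 = 241.8 → 242
  G: 63 + 115.2 = 178.2 → 178
  B: 84 + 0.6×(255−84) = 84 + 102.6 = 186.6 → 187
After the tint: rgb(242, 178, 187) = #F2B2BB.
Lerp each channel 62% toward 0:
  R: 242 − 150.04 = 91.96 → 92
  G: 178 + 0.62×(0−178) = 178 − 110.36 = 67.64 → 68
  B: 187 − 115.94 = 71.06 → 71
rgb(92, 68, 71) = #5C4447.

#5C4447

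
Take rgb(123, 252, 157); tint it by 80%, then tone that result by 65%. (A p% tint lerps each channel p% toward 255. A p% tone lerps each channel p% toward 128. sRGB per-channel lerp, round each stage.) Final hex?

Lerp each channel 80% toward 255:
  R: 123 + 0.8×(255−123) = 123 + 105.6 = 228.6 → 229
  G: 252 + 0.8×(255−252) = 252 + 2.4 = 254.4 → 254
  B: 157 + 78.4 = 235.4 → 235
After the tint: rgb(229, 254, 235) = #E5FEEB.
A 65% tone moves each channel 65% toward 128:
  R: 229 + 0.65×(128−229) = 229 − 65.65 = 163.35 → 163
  G: 254 + 0.65×(128−254) = 254 − 81.9 = 172.1 → 172
  B: 235 + 0.65×(128−235) = 235 − 69.55 = 165.45 → 165
rgb(163, 172, 165) = #A3ACA5.

#A3ACA5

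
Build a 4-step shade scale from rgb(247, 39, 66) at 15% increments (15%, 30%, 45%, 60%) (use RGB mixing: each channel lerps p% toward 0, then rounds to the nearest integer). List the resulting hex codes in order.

#D22138, #AD1B2E, #881524, #63101A

15%: (247 − 37.05 = 209.95→210, 39 − 5.85 = 33.15→33, 66 − 9.9 = 56.1→56) → #D22138
30%: (247 − 74.1 = 172.9→173, 39 − 11.7 = 27.3→27, 66 − 19.8 = 46.2→46) → #AD1B2E
45%: (247 − 111.15 = 135.85→136, 39 − 17.55 = 21.45→21, 66 − 29.7 = 36.3→36) → #881524
60%: (247 − 148.2 = 98.8→99, 39 − 23.4 = 15.6→16, 66 − 39.6 = 26.4→26) → #63101A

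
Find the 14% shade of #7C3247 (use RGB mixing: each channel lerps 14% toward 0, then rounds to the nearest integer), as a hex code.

#6B2B3D

#7C3247 is rgb(124, 50, 71).
Lerp each channel 14% toward 0:
  R: 124 − 17.36 = 106.64 → 107
  G: 50 + 0.14×(0−50) = 50 − 7 = 43 → 43
  B: 71 − 9.94 = 61.06 → 61
rgb(107, 43, 61) = #6B2B3D.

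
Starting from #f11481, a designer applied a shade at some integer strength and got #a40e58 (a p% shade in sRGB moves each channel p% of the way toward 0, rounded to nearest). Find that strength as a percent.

32%

#f11481 is rgb(241, 20, 129); #a40e58 is rgb(164, 14, 88).
On the R channel (widest range): 164 ≈ 241 + (p/100)(0 − 241), so p ≈ 100×(164 − 241)/(0 − 241) = -7700/-241 = 31.95.
p = 32 reproduces all three channels after rounding.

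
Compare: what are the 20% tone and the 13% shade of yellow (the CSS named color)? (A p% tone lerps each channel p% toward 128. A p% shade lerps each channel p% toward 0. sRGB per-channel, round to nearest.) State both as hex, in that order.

#E6E61A, #DEDE00

CSS yellow is rgb(255, 255, 0).
20% tone:
  R: 255 − 25.4 = 229.6 → 230
  G: 255 − 25.4 = 229.6 → 230
  B: 0 + 25.6 = 25.6 → 26
  → #E6E61A
13% shade:
  R: 255 + 0.13×(0−255) = 255 − 33.15 = 221.85 → 222
  G: 255 + 0.13×(0−255) = 255 − 33.15 = 221.85 → 222
  B: 0 + 0 = 0 → 0
  → #DEDE00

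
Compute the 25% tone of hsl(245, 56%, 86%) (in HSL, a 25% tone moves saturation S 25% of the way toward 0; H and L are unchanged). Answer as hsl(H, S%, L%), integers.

hsl(245, 42%, 86%)

S moves 25% from 56 toward 0: 56 − 14 = 42 → 42.
H and L are unchanged.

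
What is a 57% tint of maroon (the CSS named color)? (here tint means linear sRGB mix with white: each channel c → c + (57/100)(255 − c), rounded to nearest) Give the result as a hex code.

CSS maroon is rgb(128, 0, 0).
Per channel, c → c + 0.57(255 − c):
  R: 128 + 0.57×(255−128) = 128 + 72.39 = 200.39 → 200
  G: 0 + 0.57×(255−0) = 0 + 145.35 = 145.35 → 145
  B: 0 + 145.35 = 145.35 → 145
rgb(200, 145, 145) = #c89191.

#c89191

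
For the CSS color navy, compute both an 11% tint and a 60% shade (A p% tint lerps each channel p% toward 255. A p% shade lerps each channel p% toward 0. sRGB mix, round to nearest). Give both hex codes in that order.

CSS navy is rgb(0, 0, 128).
11% tint:
  R: 0 + 0.11×(255−0) = 0 + 28.05 = 28.05 → 28
  G: 0 + 28.05 = 28.05 → 28
  B: 128 + 0.11×(255−128) = 128 + 13.97 = 141.97 → 142
  → #1C1C8E
60% shade:
  R: 0 + 0.6×(0−0) = 0 + 0 = 0 → 0
  G: 0 + 0.6×(0−0) = 0 + 0 = 0 → 0
  B: 128 + 0.6×(0−128) = 128 − 76.8 = 51.2 → 51
  → #000033

#1C1C8E, #000033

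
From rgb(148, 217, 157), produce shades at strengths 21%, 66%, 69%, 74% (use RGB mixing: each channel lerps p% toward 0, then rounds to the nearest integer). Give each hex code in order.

#75AB7C, #324A35, #2E4331, #263829

21%: (148 − 31.08 = 116.92→117, 217 − 45.57 = 171.43→171, 157 − 32.97 = 124.03→124) → #75AB7C
66%: (148 − 97.68 = 50.32→50, 217 − 143.22 = 73.78→74, 157 − 103.62 = 53.38→53) → #324A35
69%: (148 − 102.12 = 45.88→46, 217 − 149.73 = 67.27→67, 157 − 108.33 = 48.67→49) → #2E4331
74%: (148 − 109.52 = 38.48→38, 217 − 160.58 = 56.42→56, 157 − 116.18 = 40.82→41) → #263829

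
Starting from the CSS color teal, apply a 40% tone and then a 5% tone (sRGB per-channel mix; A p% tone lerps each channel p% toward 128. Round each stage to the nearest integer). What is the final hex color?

#378080

CSS teal is rgb(0, 128, 128).
A 40% tone moves each channel 40% toward 128:
  R: 0 + 51.2 = 51.2 → 51
  G: 128 + 0 = 128 → 128
  B: 128 + 0.4×(128−128) = 128 + 0 = 128 → 128
After the tone: rgb(51, 128, 128) = #338080.
A 5% tone moves each channel 5% toward 128:
  R: 51 + 3.85 = 54.85 → 55
  G: 128 + 0 = 128 → 128
  B: 128 + 0.05×(128−128) = 128 + 0 = 128 → 128
rgb(55, 128, 128) = #378080.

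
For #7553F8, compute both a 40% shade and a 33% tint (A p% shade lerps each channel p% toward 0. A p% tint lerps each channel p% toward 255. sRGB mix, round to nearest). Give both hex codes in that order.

#7553F8 is rgb(117, 83, 248).
40% shade:
  R: 117 + 0.4×(0−117) = 117 − 46.8 = 70.2 → 70
  G: 83 − 33.2 = 49.8 → 50
  B: 248 + 0.4×(0−248) = 248 − 99.2 = 148.8 → 149
  → #463295
33% tint:
  R: 117 + 0.33×(255−117) = 117 + 45.54 = 162.54 → 163
  G: 83 + 0.33×(255−83) = 83 + 56.76 = 139.76 → 140
  B: 248 + 0.33×(255−248) = 248 + 2.31 = 250.31 → 250
  → #A38CFA

#463295, #A38CFA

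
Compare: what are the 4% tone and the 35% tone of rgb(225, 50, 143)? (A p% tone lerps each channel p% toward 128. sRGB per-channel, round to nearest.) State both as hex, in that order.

#DD358E, #BF4D8A

4% tone:
  R: 225 + 0.04×(128−225) = 225 − 3.88 = 221.12 → 221
  G: 50 + 0.04×(128−50) = 50 + 3.12 = 53.12 → 53
  B: 143 − 0.6 = 142.4 → 142
  → #DD358E
35% tone:
  R: 225 + 0.35×(128−225) = 225 − 33.95 = 191.05 → 191
  G: 50 + 27.3 = 77.3 → 77
  B: 143 + 0.35×(128−143) = 143 − 5.25 = 137.75 → 138
  → #BF4D8A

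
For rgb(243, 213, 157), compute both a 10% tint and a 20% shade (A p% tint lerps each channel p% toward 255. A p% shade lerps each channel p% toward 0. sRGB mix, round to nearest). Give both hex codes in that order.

10% tint:
  R: 243 + 1.2 = 244.2 → 244
  G: 213 + 0.1×(255−213) = 213 + 4.2 = 217.2 → 217
  B: 157 + 0.1×(255−157) = 157 + 9.8 = 166.8 → 167
  → #F4D9A7
20% shade:
  R: 243 + 0.2×(0−243) = 243 − 48.6 = 194.4 → 194
  G: 213 − 42.6 = 170.4 → 170
  B: 157 + 0.2×(0−157) = 157 − 31.4 = 125.6 → 126
  → #C2AA7E

#F4D9A7, #C2AA7E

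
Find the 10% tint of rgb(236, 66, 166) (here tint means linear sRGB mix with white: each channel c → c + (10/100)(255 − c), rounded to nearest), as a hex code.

#ee55af

Per channel, c → c + 0.1(255 − c):
  R: 236 + 1.9 = 237.9 → 238
  G: 66 + 18.9 = 84.9 → 85
  B: 166 + 0.1×(255−166) = 166 + 8.9 = 174.9 → 175
rgb(238, 85, 175) = #ee55af.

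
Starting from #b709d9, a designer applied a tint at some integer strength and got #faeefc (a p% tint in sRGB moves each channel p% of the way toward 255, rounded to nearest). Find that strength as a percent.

93%

#b709d9 is rgb(183, 9, 217); #faeefc is rgb(250, 238, 252).
On the G channel (widest range): 238 ≈ 9 + (p/100)(255 − 9), so p ≈ 100×(238 − 9)/(255 − 9) = 22900/246 = 93.09.
p = 93 reproduces all three channels after rounding.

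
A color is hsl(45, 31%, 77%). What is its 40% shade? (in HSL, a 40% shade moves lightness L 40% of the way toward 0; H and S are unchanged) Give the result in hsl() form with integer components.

hsl(45, 31%, 46%)

L moves 40% from 77 toward 0: 77 − 30.8 = 46.2 → 46.
H and S are unchanged.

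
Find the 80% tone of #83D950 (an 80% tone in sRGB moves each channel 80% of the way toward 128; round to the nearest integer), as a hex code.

#83D950 is rgb(131, 217, 80).
An 80% tone moves each channel 80% toward 128:
  R: 131 − 2.4 = 128.6 → 129
  G: 217 + 0.8×(128−217) = 217 − 71.2 = 145.8 → 146
  B: 80 + 0.8×(128−80) = 80 + 38.4 = 118.4 → 118
rgb(129, 146, 118) = #819276.

#819276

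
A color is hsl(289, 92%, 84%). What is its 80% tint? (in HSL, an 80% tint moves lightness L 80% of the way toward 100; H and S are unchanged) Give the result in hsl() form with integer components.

L moves 80% from 84 toward 100: 84 + 12.8 = 96.8 → 97.
H and S are unchanged.

hsl(289, 92%, 97%)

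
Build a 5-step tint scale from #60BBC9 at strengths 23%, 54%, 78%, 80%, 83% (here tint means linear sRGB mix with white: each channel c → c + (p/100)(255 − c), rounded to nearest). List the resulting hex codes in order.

#60BBC9 is rgb(96, 187, 201).
23%: (96 + 36.57 = 132.57→133, 187 + 15.64 = 202.64→203, 201 + 12.42 = 213.42→213) → #85CBD5
54%: (96 + 85.86 = 181.86→182, 187 + 36.72 = 223.72→224, 201 + 29.16 = 230.16→230) → #B6E0E6
78%: (96 + 124.02 = 220.02→220, 187 + 53.04 = 240.04→240, 201 + 42.12 = 243.12→243) → #DCF0F3
80%: (96 + 127.2 = 223.2→223, 187 + 54.4 = 241.4→241, 201 + 43.2 = 244.2→244) → #DFF1F4
83%: (96 + 131.97 = 227.97→228, 187 + 56.44 = 243.44→243, 201 + 44.82 = 245.82→246) → #E4F3F6

#85CBD5, #B6E0E6, #DCF0F3, #DFF1F4, #E4F3F6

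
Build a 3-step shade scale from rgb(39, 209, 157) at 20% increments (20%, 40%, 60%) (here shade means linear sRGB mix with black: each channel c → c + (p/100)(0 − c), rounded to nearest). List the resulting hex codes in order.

#1fa77e, #177d5e, #10543f

20%: (39 − 7.8 = 31.2→31, 209 − 41.8 = 167.2→167, 157 − 31.4 = 125.6→126) → #1fa77e
40%: (39 − 15.6 = 23.4→23, 209 − 83.6 = 125.4→125, 157 − 62.8 = 94.2→94) → #177d5e
60%: (39 − 23.4 = 15.6→16, 209 − 125.4 = 83.6→84, 157 − 94.2 = 62.8→63) → #10543f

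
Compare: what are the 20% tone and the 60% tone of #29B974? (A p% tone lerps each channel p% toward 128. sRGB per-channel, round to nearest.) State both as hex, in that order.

#29B974 is rgb(41, 185, 116).
20% tone:
  R: 41 + 0.2×(128−41) = 41 + 17.4 = 58.4 → 58
  G: 185 + 0.2×(128−185) = 185 − 11.4 = 173.6 → 174
  B: 116 + 0.2×(128−116) = 116 + 2.4 = 118.4 → 118
  → #3AAE76
60% tone:
  R: 41 + 52.2 = 93.2 → 93
  G: 185 + 0.6×(128−185) = 185 − 34.2 = 150.8 → 151
  B: 116 + 0.6×(128−116) = 116 + 7.2 = 123.2 → 123
  → #5D977B

#3AAE76, #5D977B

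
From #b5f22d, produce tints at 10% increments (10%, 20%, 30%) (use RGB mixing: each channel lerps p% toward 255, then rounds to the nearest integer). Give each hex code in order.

#bcf342, #c4f557, #cbf66c

#b5f22d is rgb(181, 242, 45).
10%: (181 + 7.4 = 188.4→188, 242 + 1.3 = 243.3→243, 45 + 21 = 66→66) → #bcf342
20%: (181 + 14.8 = 195.8→196, 242 + 2.6 = 244.6→245, 45 + 42 = 87→87) → #c4f557
30%: (181 + 22.2 = 203.2→203, 242 + 3.9 = 245.9→246, 45 + 63 = 108→108) → #cbf66c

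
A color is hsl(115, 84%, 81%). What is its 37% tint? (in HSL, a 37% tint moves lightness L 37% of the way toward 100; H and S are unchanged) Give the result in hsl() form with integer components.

L moves 37% from 81 toward 100: 81 + 7.03 = 88.03 → 88.
H and S are unchanged.

hsl(115, 84%, 88%)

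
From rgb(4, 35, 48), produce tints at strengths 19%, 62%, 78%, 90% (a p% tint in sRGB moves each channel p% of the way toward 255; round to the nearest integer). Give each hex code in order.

#344D57, #A0ABB0, #C8CFD1, #E6E9EA

19%: (4 + 47.69 = 51.69→52, 35 + 41.8 = 76.8→77, 48 + 39.33 = 87.33→87) → #344D57
62%: (4 + 155.62 = 159.62→160, 35 + 136.4 = 171.4→171, 48 + 128.34 = 176.34→176) → #A0ABB0
78%: (4 + 195.78 = 199.78→200, 35 + 171.6 = 206.6→207, 48 + 161.46 = 209.46→209) → #C8CFD1
90%: (4 + 225.9 = 229.9→230, 35 + 198 = 233→233, 48 + 186.3 = 234.3→234) → #E6E9EA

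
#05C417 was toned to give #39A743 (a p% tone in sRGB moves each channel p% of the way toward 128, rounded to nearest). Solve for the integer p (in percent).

42%

#05C417 is rgb(5, 196, 23); #39A743 is rgb(57, 167, 67).
On the R channel (widest range): 57 ≈ 5 + (p/100)(128 − 5), so p ≈ 100×(57 − 5)/(128 − 5) = 5200/123 = 42.28.
p = 42 reproduces all three channels after rounding.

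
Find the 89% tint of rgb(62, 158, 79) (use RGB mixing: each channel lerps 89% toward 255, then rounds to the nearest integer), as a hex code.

Per channel, c → c + 0.89(255 − c):
  R: 62 + 0.89×(255−62) = 62 + 171.77 = 233.77 → 234
  G: 158 + 0.89×(255−158) = 158 + 86.33 = 244.33 → 244
  B: 79 + 0.89×(255−79) = 79 + 156.64 = 235.64 → 236
rgb(234, 244, 236) = #EAF4EC.

#EAF4EC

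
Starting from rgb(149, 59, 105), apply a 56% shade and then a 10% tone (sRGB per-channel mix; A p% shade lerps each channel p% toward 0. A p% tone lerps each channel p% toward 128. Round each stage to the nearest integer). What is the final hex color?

Per channel, c → c + 0.56(0 − c):
  R: 149 − 83.44 = 65.56 → 66
  G: 59 + 0.56×(0−59) = 59 − 33.04 = 25.96 → 26
  B: 105 + 0.56×(0−105) = 105 − 58.8 = 46.2 → 46
After the shade: rgb(66, 26, 46) = #421a2e.
Per channel, c → c + 0.1(128 − c):
  R: 66 + 0.1×(128−66) = 66 + 6.2 = 72.2 → 72
  G: 26 + 0.1×(128−26) = 26 + 10.2 = 36.2 → 36
  B: 46 + 8.2 = 54.2 → 54
rgb(72, 36, 54) = #482436.

#482436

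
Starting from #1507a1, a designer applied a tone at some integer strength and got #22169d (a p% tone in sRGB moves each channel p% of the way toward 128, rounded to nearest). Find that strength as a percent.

12%

#1507a1 is rgb(21, 7, 161); #22169d is rgb(34, 22, 157).
On the G channel (widest range): 22 ≈ 7 + (p/100)(128 − 7), so p ≈ 100×(22 − 7)/(128 − 7) = 1500/121 = 12.40.
p = 12 reproduces all three channels after rounding.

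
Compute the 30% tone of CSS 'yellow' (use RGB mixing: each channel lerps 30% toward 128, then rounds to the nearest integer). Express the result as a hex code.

#D9D926

CSS yellow is rgb(255, 255, 0).
Per channel, c → c + 0.3(128 − c):
  R: 255 + 0.3×(128−255) = 255 − 38.1 = 216.9 → 217
  G: 255 + 0.3×(128−255) = 255 − 38.1 = 216.9 → 217
  B: 0 + 0.3×(128−0) = 0 + 38.4 = 38.4 → 38
rgb(217, 217, 38) = #D9D926.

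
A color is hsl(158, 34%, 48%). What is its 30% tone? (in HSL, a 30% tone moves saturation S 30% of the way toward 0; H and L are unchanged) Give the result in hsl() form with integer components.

hsl(158, 24%, 48%)

S moves 30% from 34 toward 0: 34 − 10.2 = 23.8 → 24.
H and L are unchanged.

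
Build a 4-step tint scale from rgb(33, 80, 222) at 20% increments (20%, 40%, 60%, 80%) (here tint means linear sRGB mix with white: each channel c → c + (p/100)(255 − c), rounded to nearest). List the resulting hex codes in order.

#4D73E5, #7A96EB, #A6B9F2, #D3DCF8

20%: (33 + 44.4 = 77.4→77, 80 + 35 = 115→115, 222 + 6.6 = 228.6→229) → #4D73E5
40%: (33 + 88.8 = 121.8→122, 80 + 70 = 150→150, 222 + 13.2 = 235.2→235) → #7A96EB
60%: (33 + 133.2 = 166.2→166, 80 + 105 = 185→185, 222 + 19.8 = 241.8→242) → #A6B9F2
80%: (33 + 177.6 = 210.6→211, 80 + 140 = 220→220, 222 + 26.4 = 248.4→248) → #D3DCF8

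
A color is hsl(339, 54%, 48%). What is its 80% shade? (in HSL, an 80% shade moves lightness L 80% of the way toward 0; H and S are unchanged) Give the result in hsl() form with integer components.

hsl(339, 54%, 10%)

L moves 80% from 48 toward 0: 48 − 38.4 = 9.6 → 10.
H and S are unchanged.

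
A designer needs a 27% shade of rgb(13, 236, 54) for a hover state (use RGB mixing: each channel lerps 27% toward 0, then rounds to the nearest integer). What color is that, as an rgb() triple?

Lerp each channel 27% toward 0:
  R: 13 − 3.51 = 9.49 → 9
  G: 236 + 0.27×(0−236) = 236 − 63.72 = 172.28 → 172
  B: 54 − 14.58 = 39.42 → 39

rgb(9, 172, 39)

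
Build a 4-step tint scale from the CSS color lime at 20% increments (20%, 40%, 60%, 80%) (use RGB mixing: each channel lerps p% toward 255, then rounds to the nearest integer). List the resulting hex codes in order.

#33FF33, #66FF66, #99FF99, #CCFFCC

CSS lime is rgb(0, 255, 0).
20%: (0 + 51 = 51→51, 255→255, 0 + 51 = 51→51) → #33FF33
40%: (0 + 102 = 102→102, 255→255, 0 + 102 = 102→102) → #66FF66
60%: (0 + 153 = 153→153, 255→255, 0 + 153 = 153→153) → #99FF99
80%: (0 + 204 = 204→204, 255→255, 0 + 204 = 204→204) → #CCFFCC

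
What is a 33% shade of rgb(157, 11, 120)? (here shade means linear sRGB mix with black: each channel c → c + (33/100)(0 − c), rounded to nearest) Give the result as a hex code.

#690750

A 33% shade moves each channel 33% toward 0:
  R: 157 + 0.33×(0−157) = 157 − 51.81 = 105.19 → 105
  G: 11 − 3.63 = 7.37 → 7
  B: 120 + 0.33×(0−120) = 120 − 39.6 = 80.4 → 80
rgb(105, 7, 80) = #690750.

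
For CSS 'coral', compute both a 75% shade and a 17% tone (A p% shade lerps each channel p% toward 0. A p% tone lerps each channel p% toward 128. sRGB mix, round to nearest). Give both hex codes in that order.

#402014, #E97F58

CSS coral is rgb(255, 127, 80).
75% shade:
  R: 255 + 0.75×(0−255) = 255 − 191.25 = 63.75 → 64
  G: 127 + 0.75×(0−127) = 127 − 95.25 = 31.75 → 32
  B: 80 − 60 = 20 → 20
  → #402014
17% tone:
  R: 255 − 21.59 = 233.41 → 233
  G: 127 + 0.17×(128−127) = 127 + 0.17 = 127.17 → 127
  B: 80 + 0.17×(128−80) = 80 + 8.16 = 88.16 → 88
  → #E97F58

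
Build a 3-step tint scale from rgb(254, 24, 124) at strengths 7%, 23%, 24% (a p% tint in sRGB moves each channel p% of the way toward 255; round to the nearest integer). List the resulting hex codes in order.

#fe2885, #fe4d9a, #fe4f9b

7%: (254→254, 24 + 16.17 = 40.17→40, 124 + 9.17 = 133.17→133) → #fe2885
23%: (254→254, 24 + 53.13 = 77.13→77, 124 + 30.13 = 154.13→154) → #fe4d9a
24%: (254→254, 24 + 55.44 = 79.44→79, 124 + 31.44 = 155.44→155) → #fe4f9b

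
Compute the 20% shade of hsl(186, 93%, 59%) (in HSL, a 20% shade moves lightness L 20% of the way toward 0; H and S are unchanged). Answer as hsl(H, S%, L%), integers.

L moves 20% from 59 toward 0: 59 − 11.8 = 47.2 → 47.
H and S are unchanged.

hsl(186, 93%, 47%)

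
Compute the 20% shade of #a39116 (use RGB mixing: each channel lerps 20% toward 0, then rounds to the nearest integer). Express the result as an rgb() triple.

#a39116 is rgb(163, 145, 22).
A 20% shade moves each channel 20% toward 0:
  R: 163 + 0.2×(0−163) = 163 − 32.6 = 130.4 → 130
  G: 145 + 0.2×(0−145) = 145 − 29 = 116 → 116
  B: 22 + 0.2×(0−22) = 22 − 4.4 = 17.6 → 18

rgb(130, 116, 18)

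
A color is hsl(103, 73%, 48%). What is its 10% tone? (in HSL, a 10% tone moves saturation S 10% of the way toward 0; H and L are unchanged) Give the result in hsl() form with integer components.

S moves 10% from 73 toward 0: 73 − 7.3 = 65.7 → 66.
H and L are unchanged.

hsl(103, 66%, 48%)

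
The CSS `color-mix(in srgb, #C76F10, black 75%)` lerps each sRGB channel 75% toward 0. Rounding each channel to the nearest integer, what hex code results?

#C76F10 is rgb(199, 111, 16).
A 75% shade moves each channel 75% toward 0:
  R: 199 + 0.75×(0−199) = 199 − 149.25 = 49.75 → 50
  G: 111 − 83.25 = 27.75 → 28
  B: 16 − 12 = 4 → 4
rgb(50, 28, 4) = #321C04.

#321C04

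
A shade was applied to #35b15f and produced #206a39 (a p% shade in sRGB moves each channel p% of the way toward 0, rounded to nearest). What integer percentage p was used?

#35b15f is rgb(53, 177, 95); #206a39 is rgb(32, 106, 57).
On the G channel (widest range): 106 ≈ 177 + (p/100)(0 − 177), so p ≈ 100×(106 − 177)/(0 − 177) = -7100/-177 = 40.11.
p = 40 reproduces all three channels after rounding.

40%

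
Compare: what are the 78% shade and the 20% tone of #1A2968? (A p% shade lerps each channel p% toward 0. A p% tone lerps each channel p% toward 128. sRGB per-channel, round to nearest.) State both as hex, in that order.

#1A2968 is rgb(26, 41, 104).
78% shade:
  R: 26 + 0.78×(0−26) = 26 − 20.28 = 5.72 → 6
  G: 41 + 0.78×(0−41) = 41 − 31.98 = 9.02 → 9
  B: 104 + 0.78×(0−104) = 104 − 81.12 = 22.88 → 23
  → #060917
20% tone:
  R: 26 + 20.4 = 46.4 → 46
  G: 41 + 0.2×(128−41) = 41 + 17.4 = 58.4 → 58
  B: 104 + 0.2×(128−104) = 104 + 4.8 = 108.8 → 109
  → #2E3A6D

#060917, #2E3A6D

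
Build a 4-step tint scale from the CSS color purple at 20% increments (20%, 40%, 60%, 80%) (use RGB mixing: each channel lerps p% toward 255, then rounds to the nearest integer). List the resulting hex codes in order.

#993399, #B366B3, #CC99CC, #E6CCE6

CSS purple is rgb(128, 0, 128).
20%: (128 + 25.4 = 153.4→153, 0 + 51 = 51→51, 128 + 25.4 = 153.4→153) → #993399
40%: (128 + 50.8 = 178.8→179, 0 + 102 = 102→102, 128 + 50.8 = 178.8→179) → #B366B3
60%: (128 + 76.2 = 204.2→204, 0 + 153 = 153→153, 128 + 76.2 = 204.2→204) → #CC99CC
80%: (128 + 101.6 = 229.6→230, 0 + 204 = 204→204, 128 + 101.6 = 229.6→230) → #E6CCE6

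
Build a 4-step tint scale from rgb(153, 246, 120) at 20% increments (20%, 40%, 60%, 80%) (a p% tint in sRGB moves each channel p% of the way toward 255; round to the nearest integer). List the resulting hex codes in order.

20%: (153 + 20.4 = 173.4→173, 246 + 1.8 = 247.8→248, 120 + 27 = 147→147) → #ADF893
40%: (153 + 40.8 = 193.8→194, 246 + 3.6 = 249.6→250, 120 + 54 = 174→174) → #C2FAAE
60%: (153 + 61.2 = 214.2→214, 246 + 5.4 = 251.4→251, 120 + 81 = 201→201) → #D6FBC9
80%: (153 + 81.6 = 234.6→235, 246 + 7.2 = 253.2→253, 120 + 108 = 228→228) → #EBFDE4

#ADF893, #C2FAAE, #D6FBC9, #EBFDE4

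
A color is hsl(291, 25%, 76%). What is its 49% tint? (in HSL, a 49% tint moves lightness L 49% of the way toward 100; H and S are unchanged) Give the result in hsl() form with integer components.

hsl(291, 25%, 88%)

L moves 49% from 76 toward 100: 76 + 11.76 = 87.76 → 88.
H and S are unchanged.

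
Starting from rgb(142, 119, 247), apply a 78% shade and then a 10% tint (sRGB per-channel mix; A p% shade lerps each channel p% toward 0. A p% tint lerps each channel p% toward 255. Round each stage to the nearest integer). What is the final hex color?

#35314A

A 78% shade moves each channel 78% toward 0:
  R: 142 + 0.78×(0−142) = 142 − 110.76 = 31.24 → 31
  G: 119 − 92.82 = 26.18 → 26
  B: 247 + 0.78×(0−247) = 247 − 192.66 = 54.34 → 54
After the shade: rgb(31, 26, 54) = #1F1A36.
Lerp each channel 10% toward 255:
  R: 31 + 22.4 = 53.4 → 53
  G: 26 + 22.9 = 48.9 → 49
  B: 54 + 20.1 = 74.1 → 74
rgb(53, 49, 74) = #35314A.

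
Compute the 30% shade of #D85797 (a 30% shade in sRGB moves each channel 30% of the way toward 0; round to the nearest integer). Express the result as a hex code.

#973D6A

#D85797 is rgb(216, 87, 151).
Per channel, c → c + 0.3(0 − c):
  R: 216 + 0.3×(0−216) = 216 − 64.8 = 151.2 → 151
  G: 87 − 26.1 = 60.9 → 61
  B: 151 + 0.3×(0−151) = 151 − 45.3 = 105.7 → 106
rgb(151, 61, 106) = #973D6A.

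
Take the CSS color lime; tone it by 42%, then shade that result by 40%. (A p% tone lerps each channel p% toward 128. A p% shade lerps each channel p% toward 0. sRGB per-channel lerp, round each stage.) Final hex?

CSS lime is rgb(0, 255, 0).
A 42% tone moves each channel 42% toward 128:
  R: 0 + 53.76 = 53.76 → 54
  G: 255 − 53.34 = 201.66 → 202
  B: 0 + 53.76 = 53.76 → 54
After the tone: rgb(54, 202, 54) = #36ca36.
A 40% shade moves each channel 40% toward 0:
  R: 54 + 0.4×(0−54) = 54 − 21.6 = 32.4 → 32
  G: 202 + 0.4×(0−202) = 202 − 80.8 = 121.2 → 121
  B: 54 + 0.4×(0−54) = 54 − 21.6 = 32.4 → 32
rgb(32, 121, 32) = #207920.

#207920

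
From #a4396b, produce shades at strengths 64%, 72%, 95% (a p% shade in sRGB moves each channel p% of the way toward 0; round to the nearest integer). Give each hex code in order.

#3b1527, #2e101e, #080305

#a4396b is rgb(164, 57, 107).
64%: (164 − 104.96 = 59.04→59, 57 − 36.48 = 20.52→21, 107 − 68.48 = 38.52→39) → #3b1527
72%: (164 − 118.08 = 45.92→46, 57 − 41.04 = 15.96→16, 107 − 77.04 = 29.96→30) → #2e101e
95%: (164 − 155.8 = 8.2→8, 57 − 54.15 = 2.85→3, 107 − 101.65 = 5.35→5) → #080305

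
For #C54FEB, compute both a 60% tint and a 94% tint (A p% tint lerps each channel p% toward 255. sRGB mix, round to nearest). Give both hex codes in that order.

#C54FEB is rgb(197, 79, 235).
60% tint:
  R: 197 + 0.6×(255−197) = 197 + 34.8 = 231.8 → 232
  G: 79 + 0.6×(255−79) = 79 + 105.6 = 184.6 → 185
  B: 235 + 12 = 247 → 247
  → #E8B9F7
94% tint:
  R: 197 + 0.94×(255−197) = 197 + 54.52 = 251.52 → 252
  G: 79 + 165.44 = 244.44 → 244
  B: 235 + 0.94×(255−235) = 235 + 18.8 = 253.8 → 254
  → #FCF4FE

#E8B9F7, #FCF4FE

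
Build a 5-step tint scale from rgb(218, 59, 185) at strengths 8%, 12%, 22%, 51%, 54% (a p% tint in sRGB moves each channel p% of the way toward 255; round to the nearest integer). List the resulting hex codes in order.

8%: (218 + 2.96 = 220.96→221, 59 + 15.68 = 74.68→75, 185 + 5.6 = 190.6→191) → #dd4bbf
12%: (218 + 4.44 = 222.44→222, 59 + 23.52 = 82.52→83, 185 + 8.4 = 193.4→193) → #de53c1
22%: (218 + 8.14 = 226.14→226, 59 + 43.12 = 102.12→102, 185 + 15.4 = 200.4→200) → #e266c8
51%: (218 + 18.87 = 236.87→237, 59 + 99.96 = 158.96→159, 185 + 35.7 = 220.7→221) → #ed9fdd
54%: (218 + 19.98 = 237.98→238, 59 + 105.84 = 164.84→165, 185 + 37.8 = 222.8→223) → #eea5df

#dd4bbf, #de53c1, #e266c8, #ed9fdd, #eea5df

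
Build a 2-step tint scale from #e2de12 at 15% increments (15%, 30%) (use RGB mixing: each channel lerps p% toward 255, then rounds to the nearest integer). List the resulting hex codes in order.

#e6e336, #ebe859

#e2de12 is rgb(226, 222, 18).
15%: (226 + 4.35 = 230.35→230, 222 + 4.95 = 226.95→227, 18 + 35.55 = 53.55→54) → #e6e336
30%: (226 + 8.7 = 234.7→235, 222 + 9.9 = 231.9→232, 18 + 71.1 = 89.1→89) → #ebe859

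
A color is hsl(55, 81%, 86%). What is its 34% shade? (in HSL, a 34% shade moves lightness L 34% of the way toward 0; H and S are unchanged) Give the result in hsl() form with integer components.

L moves 34% from 86 toward 0: 86 − 29.24 = 56.76 → 57.
H and S are unchanged.

hsl(55, 81%, 57%)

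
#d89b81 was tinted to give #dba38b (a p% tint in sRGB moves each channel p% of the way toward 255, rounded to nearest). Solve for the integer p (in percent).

#d89b81 is rgb(216, 155, 129); #dba38b is rgb(219, 163, 139).
On the B channel (widest range): 139 ≈ 129 + (p/100)(255 − 129), so p ≈ 100×(139 − 129)/(255 − 129) = 1000/126 = 7.94.
p = 8 reproduces all three channels after rounding.

8%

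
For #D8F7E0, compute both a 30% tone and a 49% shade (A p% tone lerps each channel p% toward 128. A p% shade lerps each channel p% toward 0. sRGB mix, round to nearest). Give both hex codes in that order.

#BED3C3, #6E7E72

#D8F7E0 is rgb(216, 247, 224).
30% tone:
  R: 216 − 26.4 = 189.6 → 190
  G: 247 + 0.3×(128−247) = 247 − 35.7 = 211.3 → 211
  B: 224 − 28.8 = 195.2 → 195
  → #BED3C3
49% shade:
  R: 216 − 105.84 = 110.16 → 110
  G: 247 − 121.03 = 125.97 → 126
  B: 224 − 109.76 = 114.24 → 114
  → #6E7E72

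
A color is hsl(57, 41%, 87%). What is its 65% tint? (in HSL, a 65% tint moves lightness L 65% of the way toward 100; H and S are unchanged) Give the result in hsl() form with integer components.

L moves 65% from 87 toward 100: 87 + 8.45 = 95.45 → 95.
H and S are unchanged.

hsl(57, 41%, 95%)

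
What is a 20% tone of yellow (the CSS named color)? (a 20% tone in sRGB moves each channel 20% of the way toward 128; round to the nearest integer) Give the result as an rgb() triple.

CSS yellow is rgb(255, 255, 0).
Per channel, c → c + 0.2(128 − c):
  R: 255 + 0.2×(128−255) = 255 − 25.4 = 229.6 → 230
  G: 255 − 25.4 = 229.6 → 230
  B: 0 + 25.6 = 25.6 → 26

rgb(230, 230, 26)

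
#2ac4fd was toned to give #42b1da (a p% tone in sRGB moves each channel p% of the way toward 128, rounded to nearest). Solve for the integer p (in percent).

28%

#2ac4fd is rgb(42, 196, 253); #42b1da is rgb(66, 177, 218).
On the B channel (widest range): 218 ≈ 253 + (p/100)(128 − 253), so p ≈ 100×(218 − 253)/(128 − 253) = -3500/-125 = 28.00.
p = 28 reproduces all three channels after rounding.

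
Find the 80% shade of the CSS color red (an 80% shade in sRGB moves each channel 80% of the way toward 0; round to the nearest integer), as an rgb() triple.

rgb(51, 0, 0)

CSS red is rgb(255, 0, 0).
An 80% shade moves each channel 80% toward 0:
  R: 255 + 0.8×(0−255) = 255 − 204 = 51 → 51
  G: 0 + 0 = 0 → 0
  B: 0 + 0.8×(0−0) = 0 + 0 = 0 → 0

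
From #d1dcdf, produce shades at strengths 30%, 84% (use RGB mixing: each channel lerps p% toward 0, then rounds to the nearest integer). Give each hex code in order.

#d1dcdf is rgb(209, 220, 223).
30%: (209 − 62.7 = 146.3→146, 220 − 66 = 154→154, 223 − 66.9 = 156.1→156) → #929a9c
84%: (209 − 175.56 = 33.44→33, 220 − 184.8 = 35.2→35, 223 − 187.32 = 35.68→36) → #212324

#929a9c, #212324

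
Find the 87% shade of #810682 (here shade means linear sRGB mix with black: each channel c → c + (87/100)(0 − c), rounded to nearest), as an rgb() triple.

#810682 is rgb(129, 6, 130).
Lerp each channel 87% toward 0:
  R: 129 − 112.23 = 16.77 → 17
  G: 6 + 0.87×(0−6) = 6 − 5.22 = 0.78 → 1
  B: 130 + 0.87×(0−130) = 130 − 113.1 = 16.9 → 17

rgb(17, 1, 17)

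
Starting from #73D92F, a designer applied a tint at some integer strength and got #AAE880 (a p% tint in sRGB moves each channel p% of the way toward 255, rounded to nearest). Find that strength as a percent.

39%

#73D92F is rgb(115, 217, 47); #AAE880 is rgb(170, 232, 128).
On the B channel (widest range): 128 ≈ 47 + (p/100)(255 − 47), so p ≈ 100×(128 − 47)/(255 − 47) = 8100/208 = 38.94.
p = 39 reproduces all three channels after rounding.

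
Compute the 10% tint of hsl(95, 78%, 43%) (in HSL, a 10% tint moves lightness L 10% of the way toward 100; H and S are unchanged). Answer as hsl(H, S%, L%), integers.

L moves 10% from 43 toward 100: 43 + 5.7 = 48.7 → 49.
H and S are unchanged.

hsl(95, 78%, 49%)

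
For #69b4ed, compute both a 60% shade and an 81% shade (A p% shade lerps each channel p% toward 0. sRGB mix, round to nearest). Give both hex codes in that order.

#2a485f, #14222d

#69b4ed is rgb(105, 180, 237).
60% shade:
  R: 105 − 63 = 42 → 42
  G: 180 − 108 = 72 → 72
  B: 237 + 0.6×(0−237) = 237 − 142.2 = 94.8 → 95
  → #2a485f
81% shade:
  R: 105 + 0.81×(0−105) = 105 − 85.05 = 19.95 → 20
  G: 180 + 0.81×(0−180) = 180 − 145.8 = 34.2 → 34
  B: 237 − 191.97 = 45.03 → 45
  → #14222d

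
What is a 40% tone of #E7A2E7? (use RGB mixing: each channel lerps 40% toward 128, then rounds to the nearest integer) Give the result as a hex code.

#BE94BE

#E7A2E7 is rgb(231, 162, 231).
Per channel, c → c + 0.4(128 − c):
  R: 231 + 0.4×(128−231) = 231 − 41.2 = 189.8 → 190
  G: 162 − 13.6 = 148.4 → 148
  B: 231 − 41.2 = 189.8 → 190
rgb(190, 148, 190) = #BE94BE.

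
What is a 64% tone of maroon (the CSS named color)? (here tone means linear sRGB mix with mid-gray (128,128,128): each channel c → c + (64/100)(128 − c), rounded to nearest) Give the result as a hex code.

#805252

CSS maroon is rgb(128, 0, 0).
Lerp each channel 64% toward 128:
  R: 128 + 0.64×(128−128) = 128 + 0 = 128 → 128
  G: 0 + 0.64×(128−0) = 0 + 81.92 = 81.92 → 82
  B: 0 + 81.92 = 81.92 → 82
rgb(128, 82, 82) = #805252.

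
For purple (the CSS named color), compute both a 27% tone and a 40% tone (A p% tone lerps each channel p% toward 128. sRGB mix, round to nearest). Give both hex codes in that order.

#802380, #803380

CSS purple is rgb(128, 0, 128).
27% tone:
  R: 128 + 0 = 128 → 128
  G: 0 + 0.27×(128−0) = 0 + 34.56 = 34.56 → 35
  B: 128 + 0.27×(128−128) = 128 + 0 = 128 → 128
  → #802380
40% tone:
  R: 128 + 0.4×(128−128) = 128 + 0 = 128 → 128
  G: 0 + 0.4×(128−0) = 0 + 51.2 = 51.2 → 51
  B: 128 + 0.4×(128−128) = 128 + 0 = 128 → 128
  → #803380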